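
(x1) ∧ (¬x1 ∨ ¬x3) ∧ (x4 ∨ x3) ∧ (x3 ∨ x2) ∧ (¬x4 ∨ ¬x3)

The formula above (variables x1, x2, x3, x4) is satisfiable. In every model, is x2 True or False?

Suppose x2 = False.
Unit clause (x1) forces x1 = True.
Unit clause (¬x3) forces x3 = False.
That conflicts with the unit clause (x3).
So every satisfying assignment has x2 = True.

True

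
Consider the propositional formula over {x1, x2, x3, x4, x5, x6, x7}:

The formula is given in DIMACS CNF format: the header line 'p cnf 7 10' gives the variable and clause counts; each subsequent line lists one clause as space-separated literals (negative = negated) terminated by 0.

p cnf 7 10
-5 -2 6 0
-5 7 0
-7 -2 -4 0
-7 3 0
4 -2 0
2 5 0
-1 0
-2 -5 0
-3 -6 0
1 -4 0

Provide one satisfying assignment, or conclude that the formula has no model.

x1=False, x2=False, x3=True, x4=False, x5=True, x6=False, x7=True

From the singleton clause (¬x1), x1 = False.
From the singleton clause (¬x4), x4 = False.
From the singleton clause (¬x2), x2 = False.
From the singleton clause (x5), x5 = True.
From the singleton clause (x7), x7 = True.
From the singleton clause (x3), x3 = True.
From the singleton clause (¬x6), x6 = False.
All clauses are satisfied.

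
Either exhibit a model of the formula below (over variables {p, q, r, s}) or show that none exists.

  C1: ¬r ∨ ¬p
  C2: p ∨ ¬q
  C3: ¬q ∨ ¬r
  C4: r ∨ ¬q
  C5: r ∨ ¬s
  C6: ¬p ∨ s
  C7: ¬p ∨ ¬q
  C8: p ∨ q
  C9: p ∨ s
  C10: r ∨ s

Try r = False.
The clause (¬q) is unit, so q = False.
The clause (¬s) is unit, so s = False.
Now (s) is unsatisfied and unit — conflict.
That branch fails; take r = True instead.
The clause (¬p) is unit, so p = False.
The clause (¬q) is unit, so q = False.
Now (q) is unsatisfied and unit — conflict.
Either choice for r ends in contradiction.

UNSATISFIABLE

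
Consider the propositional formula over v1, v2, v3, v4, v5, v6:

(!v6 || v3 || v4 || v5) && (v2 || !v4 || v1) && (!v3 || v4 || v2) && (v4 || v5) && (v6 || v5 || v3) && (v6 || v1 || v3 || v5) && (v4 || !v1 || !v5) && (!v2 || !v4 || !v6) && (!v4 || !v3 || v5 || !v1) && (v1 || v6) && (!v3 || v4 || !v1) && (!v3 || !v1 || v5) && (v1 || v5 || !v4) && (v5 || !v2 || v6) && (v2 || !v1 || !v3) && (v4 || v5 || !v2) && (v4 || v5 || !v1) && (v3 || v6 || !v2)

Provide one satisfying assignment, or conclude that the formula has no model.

v1=true; v2=false; v3=false; v4=true; v5=true; v6=false

Case v4 = true:
Case v2 = false:
Unit clause (v1) forces v1 = true.
Unit clause (!v3) forces v3 = false.
Case v6 = false:
Unit clause (v5) forces v5 = true.
This assignment satisfies each clause.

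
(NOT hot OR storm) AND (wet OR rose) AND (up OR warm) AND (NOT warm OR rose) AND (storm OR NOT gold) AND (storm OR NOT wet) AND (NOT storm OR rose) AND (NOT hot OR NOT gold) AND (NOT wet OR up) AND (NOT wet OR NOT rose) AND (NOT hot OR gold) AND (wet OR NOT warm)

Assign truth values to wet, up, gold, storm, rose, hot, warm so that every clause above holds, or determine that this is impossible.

wet: false, up: true, gold: false, storm: false, rose: true, hot: false, warm: false

Branch on hot: set hot = false.
Branch on wet: set wet = false.
From the singleton clause (rose), rose = true.
From the singleton clause (NOT warm), warm = false.
From the singleton clause (up), up = true.
Branch on storm: set storm = false.
From the singleton clause (NOT gold), gold = false.
Every clause now holds.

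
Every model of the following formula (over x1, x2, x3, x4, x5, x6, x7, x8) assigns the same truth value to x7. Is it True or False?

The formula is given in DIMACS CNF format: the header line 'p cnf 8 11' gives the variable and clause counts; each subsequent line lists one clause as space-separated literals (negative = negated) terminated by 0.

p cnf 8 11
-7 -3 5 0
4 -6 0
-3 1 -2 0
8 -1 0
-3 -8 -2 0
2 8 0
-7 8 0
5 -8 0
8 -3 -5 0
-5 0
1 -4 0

False

Suppose x7 = True.
Unit clause (x8) forces x8 = True.
Unit clause (x5) forces x5 = True.
But (¬x5) is also a unit clause — contradiction.
So every satisfying assignment has x7 = False.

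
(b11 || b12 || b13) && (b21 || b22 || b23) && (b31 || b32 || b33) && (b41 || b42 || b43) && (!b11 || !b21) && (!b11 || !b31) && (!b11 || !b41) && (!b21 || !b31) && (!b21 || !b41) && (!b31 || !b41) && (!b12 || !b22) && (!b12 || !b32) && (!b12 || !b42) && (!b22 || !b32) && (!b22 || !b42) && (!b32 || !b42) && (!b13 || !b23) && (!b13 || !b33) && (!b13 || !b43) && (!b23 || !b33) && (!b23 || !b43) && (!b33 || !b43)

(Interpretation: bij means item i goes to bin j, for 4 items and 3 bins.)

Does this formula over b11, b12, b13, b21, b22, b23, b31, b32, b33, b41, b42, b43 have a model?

Unsatisfiable

Suppose b11 = false.
Suppose b12 = true.
The clause (!b22) is unit, so b22 = false.
The clause (!b32) is unit, so b32 = false.
The clause (!b42) is unit, so b42 = false.
Suppose b21 = true.
The clause (!b31) is unit, so b31 = false.
The clause (b33) is unit, so b33 = true.
The clause (!b41) is unit, so b41 = false.
The clause (b43) is unit, so b43 = true.
But (!b43) is also a unit clause — contradiction.
Backtrack on b21: now try b21 = false.
The clause (b23) is unit, so b23 = true.
The clause (!b13) is unit, so b13 = false.
The clause (!b33) is unit, so b33 = false.
The clause (b31) is unit, so b31 = true.
The clause (!b41) is unit, so b41 = false.
The clause (b43) is unit, so b43 = true.
But (!b43) is also a unit clause — contradiction.
Either choice for b21 ends in contradiction.
Backtrack on b12: now try b12 = false.
The clause (b13) is unit, so b13 = true.
The clause (!b23) is unit, so b23 = false.
The clause (!b33) is unit, so b33 = false.
The clause (!b43) is unit, so b43 = false.
Suppose b21 = true.
The clause (!b31) is unit, so b31 = false.
The clause (b32) is unit, so b32 = true.
The clause (!b41) is unit, so b41 = false.
The clause (b42) is unit, so b42 = true.
But (!b42) is also a unit clause — contradiction.
Backtrack on b21: now try b21 = false.
The clause (b22) is unit, so b22 = true.
The clause (!b32) is unit, so b32 = false.
The clause (b31) is unit, so b31 = true.
The clause (!b41) is unit, so b41 = false.
The clause (b42) is unit, so b42 = true.
But (!b42) is also a unit clause — contradiction.
Either choice for b21 ends in contradiction.
Either choice for b12 ends in contradiction.
Backtrack on b11: now try b11 = true.
The clause (!b21) is unit, so b21 = false.
The clause (!b31) is unit, so b31 = false.
The clause (!b41) is unit, so b41 = false.
Suppose b22 = true.
The clause (!b12) is unit, so b12 = false.
The clause (!b32) is unit, so b32 = false.
The clause (b33) is unit, so b33 = true.
The clause (!b42) is unit, so b42 = false.
The clause (b43) is unit, so b43 = true.
But (!b43) is also a unit clause — contradiction.
Backtrack on b22: now try b22 = false.
The clause (b23) is unit, so b23 = true.
The clause (!b13) is unit, so b13 = false.
The clause (!b33) is unit, so b33 = false.
The clause (b32) is unit, so b32 = true.
The clause (!b12) is unit, so b12 = false.
The clause (!b42) is unit, so b42 = false.
The clause (b43) is unit, so b43 = true.
But (!b43) is also a unit clause — contradiction.
Either choice for b22 ends in contradiction.
Either choice for b11 ends in contradiction.
No assignment satisfies every clause.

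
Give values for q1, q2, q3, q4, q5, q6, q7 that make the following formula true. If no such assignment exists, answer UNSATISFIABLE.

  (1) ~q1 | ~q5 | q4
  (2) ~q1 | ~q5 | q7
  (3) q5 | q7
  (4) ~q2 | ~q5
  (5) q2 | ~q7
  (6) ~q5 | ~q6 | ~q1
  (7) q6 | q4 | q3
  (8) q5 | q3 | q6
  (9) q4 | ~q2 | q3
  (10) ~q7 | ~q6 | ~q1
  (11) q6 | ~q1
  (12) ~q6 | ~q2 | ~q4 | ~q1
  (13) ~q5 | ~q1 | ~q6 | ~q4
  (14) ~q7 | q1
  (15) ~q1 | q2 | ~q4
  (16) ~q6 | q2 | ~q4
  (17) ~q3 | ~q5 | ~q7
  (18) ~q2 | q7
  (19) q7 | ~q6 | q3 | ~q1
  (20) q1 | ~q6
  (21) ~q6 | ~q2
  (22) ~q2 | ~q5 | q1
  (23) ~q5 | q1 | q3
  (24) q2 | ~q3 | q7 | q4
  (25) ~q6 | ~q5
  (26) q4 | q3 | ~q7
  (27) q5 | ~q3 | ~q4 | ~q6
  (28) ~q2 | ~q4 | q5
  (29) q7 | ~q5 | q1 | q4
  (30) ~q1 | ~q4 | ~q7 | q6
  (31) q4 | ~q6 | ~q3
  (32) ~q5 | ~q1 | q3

q1: 0; q2: 0; q3: 1; q4: 1; q5: 1; q6: 0; q7: 0

Suppose q5 = 1.
Unit clause (~q2) forces q2 = 0.
Unit clause (~q7) forces q7 = 0.
Unit clause (~q1) forces q1 = 0.
Unit clause (~q6) forces q6 = 0.
Unit clause (q3) forces q3 = 1.
Unit clause (q4) forces q4 = 1.
All clauses are satisfied.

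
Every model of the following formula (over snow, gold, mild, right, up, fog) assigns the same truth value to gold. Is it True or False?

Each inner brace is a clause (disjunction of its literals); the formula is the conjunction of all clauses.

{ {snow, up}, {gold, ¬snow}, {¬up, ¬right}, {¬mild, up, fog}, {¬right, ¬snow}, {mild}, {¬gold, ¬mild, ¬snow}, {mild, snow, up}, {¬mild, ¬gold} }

Suppose gold = True.
(mild) alone gives mild = True.
But (¬mild) is also a unit clause — contradiction.
So every satisfying assignment has gold = False.

False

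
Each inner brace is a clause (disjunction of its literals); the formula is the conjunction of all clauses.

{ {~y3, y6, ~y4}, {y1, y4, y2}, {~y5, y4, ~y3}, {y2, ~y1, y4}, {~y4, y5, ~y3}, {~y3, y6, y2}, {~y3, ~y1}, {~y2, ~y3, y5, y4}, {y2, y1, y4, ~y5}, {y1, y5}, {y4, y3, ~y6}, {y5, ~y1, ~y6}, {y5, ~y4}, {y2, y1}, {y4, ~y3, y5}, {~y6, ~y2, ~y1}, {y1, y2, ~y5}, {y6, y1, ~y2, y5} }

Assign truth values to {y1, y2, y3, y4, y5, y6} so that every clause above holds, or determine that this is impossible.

Suppose y3 = 0.
Suppose y1 = 1.
Suppose y2 = 1.
(~y6) alone gives y6 = 0.
Suppose y5 = 1.
All clauses hold; y4 can take either value.

y1 ↦ 1, y2 ↦ 1, y3 ↦ 0, y4 ↦ 1, y5 ↦ 1, y6 ↦ 0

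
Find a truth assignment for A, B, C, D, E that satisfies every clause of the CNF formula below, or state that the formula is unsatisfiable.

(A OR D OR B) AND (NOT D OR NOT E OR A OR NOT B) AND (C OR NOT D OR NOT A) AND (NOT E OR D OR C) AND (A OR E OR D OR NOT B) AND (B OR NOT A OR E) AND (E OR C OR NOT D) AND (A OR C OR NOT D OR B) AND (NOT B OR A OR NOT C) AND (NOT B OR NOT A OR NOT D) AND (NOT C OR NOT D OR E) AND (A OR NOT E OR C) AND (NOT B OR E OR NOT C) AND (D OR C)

Suppose D = false.
Unit clause (C) forces C = true.
Suppose A = true.
Suppose B = false.
Unit clause (E) forces E = true.
All clauses are satisfied.

A ↦ true; B ↦ false; C ↦ true; D ↦ false; E ↦ true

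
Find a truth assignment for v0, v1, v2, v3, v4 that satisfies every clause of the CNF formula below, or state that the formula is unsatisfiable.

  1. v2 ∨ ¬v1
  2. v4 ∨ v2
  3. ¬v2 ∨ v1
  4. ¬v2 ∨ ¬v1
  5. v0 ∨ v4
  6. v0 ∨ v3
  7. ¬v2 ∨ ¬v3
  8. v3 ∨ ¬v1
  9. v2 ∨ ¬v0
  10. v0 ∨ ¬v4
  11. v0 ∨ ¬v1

UNSATISFIABLE

Suppose v2 = True.
From the singleton clause (v1), v1 = True.
Now (¬v1) is unsatisfied and unit — conflict.
Backtrack on v2: now try v2 = False.
From the singleton clause (¬v1), v1 = False.
From the singleton clause (v4), v4 = True.
From the singleton clause (¬v0), v0 = False.
Now (v0) is unsatisfied and unit — conflict.
Both values of v2 lead to a conflict.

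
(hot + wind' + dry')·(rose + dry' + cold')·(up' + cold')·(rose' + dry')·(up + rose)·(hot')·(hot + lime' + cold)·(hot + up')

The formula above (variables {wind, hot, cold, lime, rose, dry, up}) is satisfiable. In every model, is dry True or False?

Suppose dry = 1.
From the singleton clause (rose'), rose = 0.
From the singleton clause (cold'), cold = 0.
From the singleton clause (up), up = 1.
From the singleton clause (hot'), hot = 0.
Now (hot) is unsatisfied and unit — conflict.
So every satisfying assignment has dry = False.

False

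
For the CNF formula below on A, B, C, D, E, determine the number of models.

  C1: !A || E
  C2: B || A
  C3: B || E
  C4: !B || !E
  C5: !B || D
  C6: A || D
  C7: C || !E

There are 2^5 = 32 truth assignments over (A, B, C, D, E).
Split on D. With D = true, the clauses containing D are satisfied and !D drops from the rest; 3 of the 2^4 = 16 assignments to the other variables satisfy what remains.
With D = false, by the same count on the reduced clause set, 1 assignment works.
Total: 3 + 1 = 4.

4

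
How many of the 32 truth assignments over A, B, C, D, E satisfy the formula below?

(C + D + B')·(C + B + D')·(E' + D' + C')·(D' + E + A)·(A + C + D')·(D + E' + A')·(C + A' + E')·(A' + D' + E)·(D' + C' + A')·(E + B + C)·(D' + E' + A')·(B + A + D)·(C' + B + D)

3

There are 2^5 = 32 truth assignments over (A, B, C, D, E).
Split on A. With A = 1, the clauses containing A are satisfied and A' drops from the rest; 1 of the 2^4 = 16 assignments to the other variables satisfy what remains.
With A = 0, by the same count on the reduced clause set, 2 assignments work.
Total: 1 + 2 = 3.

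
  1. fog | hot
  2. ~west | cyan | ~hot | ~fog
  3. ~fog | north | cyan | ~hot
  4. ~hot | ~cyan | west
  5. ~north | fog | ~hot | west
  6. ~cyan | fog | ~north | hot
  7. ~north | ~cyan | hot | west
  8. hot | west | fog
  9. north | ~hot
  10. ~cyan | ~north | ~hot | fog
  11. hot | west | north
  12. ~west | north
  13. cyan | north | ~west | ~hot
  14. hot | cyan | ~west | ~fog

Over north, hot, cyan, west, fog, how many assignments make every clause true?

5

There are 2^5 = 32 truth assignments over (north, hot, cyan, west, fog).
Split on cyan. With cyan = 1, the clauses containing cyan are satisfied and ~cyan drops from the rest; 2 of the 2^4 = 16 assignments to the other variables satisfy what remains.
With cyan = 0, by the same count on the reduced clause set, 3 assignments work.
Total: 2 + 3 = 5.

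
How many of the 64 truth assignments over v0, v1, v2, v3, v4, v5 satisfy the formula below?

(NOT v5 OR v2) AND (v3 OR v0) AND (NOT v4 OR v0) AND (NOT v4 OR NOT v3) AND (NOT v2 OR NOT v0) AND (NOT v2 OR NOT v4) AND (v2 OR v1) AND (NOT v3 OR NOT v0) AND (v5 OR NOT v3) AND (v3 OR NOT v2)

4

There are 2^6 = 64 truth assignments over (v0, v1, v2, v3, v4, v5).
Split on v1. With v1 = true, the clauses containing v1 are satisfied and NOT v1 drops from the rest; 3 of the 2^5 = 32 assignments to the other variables satisfy what remains.
With v1 = false, by the same count on the reduced clause set, 1 assignment works.
Total: 3 + 1 = 4.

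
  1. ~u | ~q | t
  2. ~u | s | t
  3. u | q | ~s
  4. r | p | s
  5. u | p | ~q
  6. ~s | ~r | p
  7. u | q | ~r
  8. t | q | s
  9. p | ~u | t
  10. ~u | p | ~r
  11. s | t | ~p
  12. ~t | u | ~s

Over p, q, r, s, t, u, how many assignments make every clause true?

There are 2^6 = 64 truth assignments over (p, q, r, s, t, u).
Split on p. With p = 1, the clauses containing p are satisfied and ~p drops from the rest; 15 of the 2^5 = 32 assignments to the other variables satisfy what remains.
With p = 0, by the same count on the reduced clause set, 2 assignments work.
Total: 15 + 2 = 17.

17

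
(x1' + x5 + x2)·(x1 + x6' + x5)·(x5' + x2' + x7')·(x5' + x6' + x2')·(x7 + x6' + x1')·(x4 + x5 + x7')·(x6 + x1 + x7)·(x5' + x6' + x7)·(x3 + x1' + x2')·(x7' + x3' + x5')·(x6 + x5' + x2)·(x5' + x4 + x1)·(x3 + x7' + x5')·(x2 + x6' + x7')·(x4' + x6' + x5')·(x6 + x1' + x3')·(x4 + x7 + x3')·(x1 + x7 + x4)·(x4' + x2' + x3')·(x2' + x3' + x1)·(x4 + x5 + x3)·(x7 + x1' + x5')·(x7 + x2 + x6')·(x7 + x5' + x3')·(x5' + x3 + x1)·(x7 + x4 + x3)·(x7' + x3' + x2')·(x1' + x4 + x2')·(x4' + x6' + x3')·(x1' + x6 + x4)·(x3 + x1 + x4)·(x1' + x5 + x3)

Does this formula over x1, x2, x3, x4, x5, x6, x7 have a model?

Suppose x1 = 0.
Suppose x6 = 0.
Unit clause (x7) forces x7 = 1.
Suppose x5 = 0.
Unit clause (x4) forces x4 = 1.
Suppose x2 = 0.
No clause remains; x3 is free.
A satisfying assignment: x1=0, x2=0, x3=1, x4=1, x5=0, x6=0, x7=1.

Yes, satisfiable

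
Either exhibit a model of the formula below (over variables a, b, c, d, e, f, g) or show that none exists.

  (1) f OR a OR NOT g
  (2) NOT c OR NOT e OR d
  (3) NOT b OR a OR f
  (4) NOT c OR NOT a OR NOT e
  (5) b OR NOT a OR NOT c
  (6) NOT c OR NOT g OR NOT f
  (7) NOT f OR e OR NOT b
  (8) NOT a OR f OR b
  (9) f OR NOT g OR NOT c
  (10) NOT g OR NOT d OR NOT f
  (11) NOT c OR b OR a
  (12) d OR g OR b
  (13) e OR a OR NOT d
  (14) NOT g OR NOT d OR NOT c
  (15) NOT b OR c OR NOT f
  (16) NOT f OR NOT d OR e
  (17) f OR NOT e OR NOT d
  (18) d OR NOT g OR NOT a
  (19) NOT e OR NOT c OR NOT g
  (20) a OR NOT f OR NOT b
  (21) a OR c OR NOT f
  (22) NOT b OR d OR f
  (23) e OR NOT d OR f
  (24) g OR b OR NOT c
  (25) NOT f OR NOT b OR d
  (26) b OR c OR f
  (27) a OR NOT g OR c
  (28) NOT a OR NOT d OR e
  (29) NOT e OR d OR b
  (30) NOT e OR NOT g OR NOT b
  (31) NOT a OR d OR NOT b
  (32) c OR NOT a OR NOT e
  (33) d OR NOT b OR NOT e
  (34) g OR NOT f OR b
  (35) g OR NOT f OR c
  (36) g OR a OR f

Case f = true:
Case c = false:
Unit clause (NOT b) forces b = false.
Unit clause (a) forces a = true.
Unit clause (NOT e) forces e = false.
Unit clause (NOT d) forces d = false.
Unit clause (g) forces g = true.
Now (NOT g) is unsatisfied and unit — conflict.
Backtrack on c: now try c = true.
Unit clause (NOT g) forces g = false.
Unit clause (b) forces b = true.
Unit clause (e) forces e = true.
Unit clause (d) forces d = true.
Unit clause (NOT a) forces a = false.
Now (a) is unsatisfied and unit — conflict.
Both values of c lead to a conflict.
Backtrack on f: now try f = false.
Case a = true:
Unit clause (b) forces b = true.
Unit clause (d) forces d = true.
Unit clause (NOT e) forces e = false.
Now (e) is unsatisfied and unit — conflict.
Backtrack on a: now try a = false.
Unit clause (NOT g) forces g = false.
Now (g) is unsatisfied and unit — conflict.
Both values of a lead to a conflict.
Both values of f lead to a conflict.

UNSATISFIABLE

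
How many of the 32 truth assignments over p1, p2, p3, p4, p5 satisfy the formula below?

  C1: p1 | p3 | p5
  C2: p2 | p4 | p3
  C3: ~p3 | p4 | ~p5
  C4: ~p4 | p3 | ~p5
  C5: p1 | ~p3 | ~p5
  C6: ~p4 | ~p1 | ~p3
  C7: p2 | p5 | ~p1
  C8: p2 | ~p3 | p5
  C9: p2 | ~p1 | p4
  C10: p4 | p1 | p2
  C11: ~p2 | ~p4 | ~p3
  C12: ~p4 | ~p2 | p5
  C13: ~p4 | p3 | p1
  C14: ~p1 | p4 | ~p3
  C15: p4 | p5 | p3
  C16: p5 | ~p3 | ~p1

3

There are 2^5 = 32 truth assignments over (p1, p2, p3, p4, p5).
Split on p2. With p2 = 1, the clauses containing p2 are satisfied and ~p2 drops from the rest; 3 of the 2^4 = 16 assignments to the other variables satisfy what remains.
With p2 = 0, by the same count on the reduced clause set, 0 assignments work.
Total: 3 + 0 = 3.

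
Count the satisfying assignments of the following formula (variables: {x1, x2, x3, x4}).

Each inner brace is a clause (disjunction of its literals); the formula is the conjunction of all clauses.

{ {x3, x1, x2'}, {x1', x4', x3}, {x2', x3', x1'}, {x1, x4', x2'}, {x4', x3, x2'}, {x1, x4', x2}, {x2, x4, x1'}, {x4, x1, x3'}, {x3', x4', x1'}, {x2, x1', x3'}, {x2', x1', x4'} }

There are 2^4 = 16 truth assignments over (x1, x2, x3, x4).
Check each against the 11 clauses (columns in the order x1, x2, x3, x4):
  F F F F  ✓ satisfies all
  F F F T  ✗ fails (x1 + x4' + x2)
  F F T F  ✗ fails (x4 + x1 + x3')
  F F T T  ✗ fails (x1 + x4' + x2)
  F T F F  ✗ fails (x3 + x1 + x2')
  F T F T  ✗ fails (x3 + x1 + x2')
  F T T F  ✗ fails (x4 + x1 + x3')
  F T T T  ✗ fails (x1 + x4' + x2')
  T F F F  ✗ fails (x2 + x4 + x1')
  T F F T  ✗ fails (x1' + x4' + x3)
  T F T F  ✗ fails (x2 + x4 + x1')
  T F T T  ✗ fails (x3' + x4' + x1')
  T T F F  ✓ satisfies all
  T T F T  ✗ fails (x1' + x4' + x3)
  T T T F  ✗ fails (x2' + x3' + x1')
  T T T T  ✗ fails (x2' + x3' + x1')
2 of the 16 rows are models.

2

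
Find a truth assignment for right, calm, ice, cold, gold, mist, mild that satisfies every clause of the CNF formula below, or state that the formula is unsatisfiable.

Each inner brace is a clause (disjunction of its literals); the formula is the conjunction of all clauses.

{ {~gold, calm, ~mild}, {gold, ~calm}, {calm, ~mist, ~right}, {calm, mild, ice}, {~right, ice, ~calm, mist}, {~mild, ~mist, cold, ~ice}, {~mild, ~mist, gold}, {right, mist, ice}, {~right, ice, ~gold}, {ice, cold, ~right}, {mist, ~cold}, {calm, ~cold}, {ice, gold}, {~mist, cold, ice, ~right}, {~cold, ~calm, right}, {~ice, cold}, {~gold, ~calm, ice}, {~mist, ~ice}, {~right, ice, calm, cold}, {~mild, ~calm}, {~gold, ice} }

Branch on gold: set gold = 1.
From the singleton clause (ice), ice = 1.
From the singleton clause (cold), cold = 1.
From the singleton clause (mist), mist = 1.
But (~mist) is also a unit clause — contradiction.
So gold must be the other value — set gold = 0.
From the singleton clause (~calm), calm = 0.
From the singleton clause (~cold), cold = 0.
From the singleton clause (ice), ice = 1.
But (~ice) is also a unit clause — contradiction.
Neither gold = 1 nor gold = 0 works.

UNSATISFIABLE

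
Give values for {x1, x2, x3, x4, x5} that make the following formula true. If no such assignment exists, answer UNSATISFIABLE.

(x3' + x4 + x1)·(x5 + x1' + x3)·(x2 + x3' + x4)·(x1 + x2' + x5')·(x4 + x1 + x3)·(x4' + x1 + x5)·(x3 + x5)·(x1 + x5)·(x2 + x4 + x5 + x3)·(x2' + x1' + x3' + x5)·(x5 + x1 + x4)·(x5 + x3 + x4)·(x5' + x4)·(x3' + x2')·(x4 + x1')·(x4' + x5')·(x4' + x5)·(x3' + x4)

Case x3 = 1:
From the singleton clause (x2'), x2 = 0.
From the singleton clause (x4), x4 = 1.
From the singleton clause (x5'), x5 = 0.
That conflicts with the unit clause (x5).
So x3 must be the other value — set x3 = 0.
From the singleton clause (x5), x5 = 1.
From the singleton clause (x4), x4 = 1.
That conflicts with the unit clause (x4').
Either choice for x3 ends in contradiction.

UNSATISFIABLE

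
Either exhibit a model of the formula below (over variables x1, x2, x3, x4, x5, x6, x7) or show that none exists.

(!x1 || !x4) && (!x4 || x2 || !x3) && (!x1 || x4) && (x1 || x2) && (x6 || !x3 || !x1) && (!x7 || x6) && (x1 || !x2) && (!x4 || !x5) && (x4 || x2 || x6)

Case x1 = false:
The clause (x2) is unit, so x2 = true.
But (!x2) is also a unit clause — contradiction.
Undo x1 and try x1 = true.
The clause (!x4) is unit, so x4 = false.
But (x4) is also a unit clause — contradiction.
Neither x1 = true nor x1 = false works.

UNSATISFIABLE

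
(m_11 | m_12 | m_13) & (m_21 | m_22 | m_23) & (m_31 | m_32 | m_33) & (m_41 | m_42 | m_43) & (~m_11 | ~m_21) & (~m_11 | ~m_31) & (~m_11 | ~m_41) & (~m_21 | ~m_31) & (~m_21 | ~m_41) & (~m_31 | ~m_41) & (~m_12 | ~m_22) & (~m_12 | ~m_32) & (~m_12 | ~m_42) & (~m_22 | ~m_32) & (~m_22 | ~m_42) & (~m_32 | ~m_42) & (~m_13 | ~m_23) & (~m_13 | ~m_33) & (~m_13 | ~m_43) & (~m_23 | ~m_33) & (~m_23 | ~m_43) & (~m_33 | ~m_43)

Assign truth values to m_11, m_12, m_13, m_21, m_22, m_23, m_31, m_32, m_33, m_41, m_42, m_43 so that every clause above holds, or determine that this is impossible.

Try m_11 = 0.
Try m_12 = 1.
(~m_22) alone gives m_22 = 0.
(~m_32) alone gives m_32 = 0.
(~m_42) alone gives m_42 = 0.
Try m_21 = 1.
(~m_31) alone gives m_31 = 0.
(m_33) alone gives m_33 = 1.
(~m_41) alone gives m_41 = 0.
(m_43) alone gives m_43 = 1.
Now (~m_43) is unsatisfied and unit — conflict.
That branch fails; take m_21 = 0 instead.
(m_23) alone gives m_23 = 1.
(~m_13) alone gives m_13 = 0.
(~m_33) alone gives m_33 = 0.
(m_31) alone gives m_31 = 1.
(~m_41) alone gives m_41 = 0.
(m_43) alone gives m_43 = 1.
Now (~m_43) is unsatisfied and unit — conflict.
Either choice for m_21 ends in contradiction.
That branch fails; take m_12 = 0 instead.
(m_13) alone gives m_13 = 1.
(~m_23) alone gives m_23 = 0.
(~m_33) alone gives m_33 = 0.
(~m_43) alone gives m_43 = 0.
Try m_21 = 1.
(~m_31) alone gives m_31 = 0.
(m_32) alone gives m_32 = 1.
(~m_41) alone gives m_41 = 0.
(m_42) alone gives m_42 = 1.
Now (~m_42) is unsatisfied and unit — conflict.
That branch fails; take m_21 = 0 instead.
(m_22) alone gives m_22 = 1.
(~m_32) alone gives m_32 = 0.
(m_31) alone gives m_31 = 1.
(~m_41) alone gives m_41 = 0.
(m_42) alone gives m_42 = 1.
Now (~m_42) is unsatisfied and unit — conflict.
Either choice for m_21 ends in contradiction.
Either choice for m_12 ends in contradiction.
That branch fails; take m_11 = 1 instead.
(~m_21) alone gives m_21 = 0.
(~m_31) alone gives m_31 = 0.
(~m_41) alone gives m_41 = 0.
Try m_22 = 1.
(~m_12) alone gives m_12 = 0.
(~m_32) alone gives m_32 = 0.
(m_33) alone gives m_33 = 1.
(~m_42) alone gives m_42 = 0.
(m_43) alone gives m_43 = 1.
Now (~m_43) is unsatisfied and unit — conflict.
That branch fails; take m_22 = 0 instead.
(m_23) alone gives m_23 = 1.
(~m_13) alone gives m_13 = 0.
(~m_33) alone gives m_33 = 0.
(m_32) alone gives m_32 = 1.
(~m_12) alone gives m_12 = 0.
(~m_42) alone gives m_42 = 0.
(m_43) alone gives m_43 = 1.
Now (~m_43) is unsatisfied and unit — conflict.
Either choice for m_22 ends in contradiction.
Either choice for m_11 ends in contradiction.

UNSATISFIABLE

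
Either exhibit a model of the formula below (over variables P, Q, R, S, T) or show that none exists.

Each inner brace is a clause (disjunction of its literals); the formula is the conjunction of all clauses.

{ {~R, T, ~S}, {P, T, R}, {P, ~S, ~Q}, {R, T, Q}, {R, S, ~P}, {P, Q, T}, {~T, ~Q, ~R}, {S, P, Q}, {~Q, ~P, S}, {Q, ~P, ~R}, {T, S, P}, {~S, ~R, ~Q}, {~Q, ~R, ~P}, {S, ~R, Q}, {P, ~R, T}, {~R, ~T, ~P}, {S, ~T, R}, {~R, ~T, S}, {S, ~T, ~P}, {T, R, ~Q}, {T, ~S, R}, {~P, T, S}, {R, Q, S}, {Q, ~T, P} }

Try R = 0.
Try P = 1.
From the singleton clause (S), S = 1.
From the singleton clause (T), T = 1.
Every clause is now satisfied; Q is unconstrained.

P=1, Q=1, R=0, S=1, T=1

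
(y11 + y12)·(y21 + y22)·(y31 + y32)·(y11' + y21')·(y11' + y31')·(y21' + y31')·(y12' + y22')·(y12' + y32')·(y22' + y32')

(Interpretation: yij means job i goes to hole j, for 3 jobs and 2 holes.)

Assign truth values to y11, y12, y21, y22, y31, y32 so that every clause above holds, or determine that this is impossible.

Suppose y11 = 1.
Unit clause (y21') forces y21 = 0.
Unit clause (y22) forces y22 = 1.
Unit clause (y31') forces y31 = 0.
Unit clause (y32) forces y32 = 1.
Now (y32') is unsatisfied and unit — conflict.
Undo y11 and try y11 = 0.
Unit clause (y12) forces y12 = 1.
Unit clause (y22') forces y22 = 0.
Unit clause (y21) forces y21 = 1.
Unit clause (y31') forces y31 = 0.
Unit clause (y32) forces y32 = 1.
Now (y32') is unsatisfied and unit — conflict.
Either choice for y11 ends in contradiction.

UNSATISFIABLE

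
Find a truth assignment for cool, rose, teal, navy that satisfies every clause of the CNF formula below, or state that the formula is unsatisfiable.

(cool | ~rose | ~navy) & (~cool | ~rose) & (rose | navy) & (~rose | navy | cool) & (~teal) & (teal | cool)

(~teal) alone gives teal = 0.
(cool) alone gives cool = 1.
(~rose) alone gives rose = 0.
(navy) alone gives navy = 1.
This assignment satisfies each clause.

cool ↦ 1,  rose ↦ 0,  teal ↦ 0,  navy ↦ 1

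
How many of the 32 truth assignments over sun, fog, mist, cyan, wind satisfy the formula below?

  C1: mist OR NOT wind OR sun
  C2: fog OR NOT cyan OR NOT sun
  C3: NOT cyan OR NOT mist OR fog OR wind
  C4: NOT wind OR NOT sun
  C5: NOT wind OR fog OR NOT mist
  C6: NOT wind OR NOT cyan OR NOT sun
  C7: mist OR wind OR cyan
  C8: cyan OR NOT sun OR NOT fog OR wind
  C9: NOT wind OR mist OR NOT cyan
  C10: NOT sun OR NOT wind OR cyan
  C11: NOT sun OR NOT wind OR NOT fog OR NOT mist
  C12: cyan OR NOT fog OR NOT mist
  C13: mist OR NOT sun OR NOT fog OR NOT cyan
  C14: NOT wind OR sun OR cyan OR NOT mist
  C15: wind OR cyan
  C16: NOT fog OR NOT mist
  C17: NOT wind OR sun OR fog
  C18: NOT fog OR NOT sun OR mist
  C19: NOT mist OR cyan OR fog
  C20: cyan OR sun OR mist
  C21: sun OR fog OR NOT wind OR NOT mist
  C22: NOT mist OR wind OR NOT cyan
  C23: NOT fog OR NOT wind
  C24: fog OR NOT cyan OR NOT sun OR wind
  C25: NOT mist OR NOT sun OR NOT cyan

There are 2^5 = 32 truth assignments over (sun, fog, mist, cyan, wind).
Split on fog. With fog = true, the clauses containing fog are satisfied and NOT fog drops from the rest; 1 of the 2^4 = 16 assignments to the other variables satisfy what remains.
With fog = false, by the same count on the reduced clause set, 1 assignment works.
(One model: sun=F, fog=F, mist=F, cyan=T, wind=F.)
Total: 1 + 1 = 2.

2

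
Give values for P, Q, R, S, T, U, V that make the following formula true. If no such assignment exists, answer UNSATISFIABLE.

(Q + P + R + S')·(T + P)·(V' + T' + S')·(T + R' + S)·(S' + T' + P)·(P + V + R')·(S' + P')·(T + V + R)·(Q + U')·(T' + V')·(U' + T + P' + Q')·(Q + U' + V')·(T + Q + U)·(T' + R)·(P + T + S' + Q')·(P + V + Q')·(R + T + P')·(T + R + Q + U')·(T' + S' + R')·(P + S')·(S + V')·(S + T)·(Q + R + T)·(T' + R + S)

Suppose T = 1.
(V') alone gives V = 0.
(R) alone gives R = 1.
(P) alone gives P = 1.
(S') alone gives S = 0.
Suppose Q = 0.
(U') alone gives U = 0.
Every clause now holds.

P=1; Q=0; R=1; S=0; T=1; U=0; V=0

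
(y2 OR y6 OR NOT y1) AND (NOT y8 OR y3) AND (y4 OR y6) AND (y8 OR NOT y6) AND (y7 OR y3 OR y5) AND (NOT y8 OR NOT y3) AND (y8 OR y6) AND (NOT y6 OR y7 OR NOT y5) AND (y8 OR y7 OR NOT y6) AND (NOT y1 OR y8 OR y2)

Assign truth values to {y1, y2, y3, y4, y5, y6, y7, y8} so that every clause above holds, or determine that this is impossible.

Case y8 = false:
Unit clause (NOT y6) forces y6 = false.
Now (y6) is unsatisfied and unit — conflict.
So y8 must be the other value — set y8 = true.
Unit clause (y3) forces y3 = true.
Now (NOT y3) is unsatisfied and unit — conflict.
Neither y8 = true nor y8 = false works.

UNSATISFIABLE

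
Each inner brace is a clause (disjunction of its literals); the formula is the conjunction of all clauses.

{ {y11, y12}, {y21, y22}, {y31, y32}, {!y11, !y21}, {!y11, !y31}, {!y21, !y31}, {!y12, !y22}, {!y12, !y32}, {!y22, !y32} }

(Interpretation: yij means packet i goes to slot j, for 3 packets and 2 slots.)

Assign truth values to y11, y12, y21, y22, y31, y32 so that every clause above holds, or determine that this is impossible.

Branch on y11: set y11 = true.
(!y21) alone gives y21 = false.
(y22) alone gives y22 = true.
(!y31) alone gives y31 = false.
(y32) alone gives y32 = true.
But (!y32) is also a unit clause — contradiction.
That branch fails; take y11 = false instead.
(y12) alone gives y12 = true.
(!y22) alone gives y22 = false.
(y21) alone gives y21 = true.
(!y31) alone gives y31 = false.
(y32) alone gives y32 = true.
But (!y32) is also a unit clause — contradiction.
Both values of y11 lead to a conflict.

UNSATISFIABLE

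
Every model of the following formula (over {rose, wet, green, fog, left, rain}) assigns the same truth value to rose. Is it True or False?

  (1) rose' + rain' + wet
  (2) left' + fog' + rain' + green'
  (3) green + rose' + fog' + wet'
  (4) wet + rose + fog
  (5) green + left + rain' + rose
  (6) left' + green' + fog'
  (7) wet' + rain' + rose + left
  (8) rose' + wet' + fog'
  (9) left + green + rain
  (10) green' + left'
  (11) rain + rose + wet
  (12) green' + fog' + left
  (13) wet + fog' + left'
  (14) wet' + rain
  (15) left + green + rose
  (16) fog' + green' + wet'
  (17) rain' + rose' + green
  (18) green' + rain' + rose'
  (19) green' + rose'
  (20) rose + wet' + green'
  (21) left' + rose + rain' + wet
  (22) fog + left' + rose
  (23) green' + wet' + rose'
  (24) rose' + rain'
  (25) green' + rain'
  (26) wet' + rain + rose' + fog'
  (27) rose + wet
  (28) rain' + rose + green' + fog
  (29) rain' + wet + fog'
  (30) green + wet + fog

Suppose rose = 1.
From the singleton clause (green'), green = 0.
From the singleton clause (rain'), rain = 0.
From the singleton clause (left), left = 1.
From the singleton clause (wet'), wet = 0.
From the singleton clause (fog'), fog = 0.
That conflicts with the unit clause (fog).
So every satisfying assignment has rose = False.

False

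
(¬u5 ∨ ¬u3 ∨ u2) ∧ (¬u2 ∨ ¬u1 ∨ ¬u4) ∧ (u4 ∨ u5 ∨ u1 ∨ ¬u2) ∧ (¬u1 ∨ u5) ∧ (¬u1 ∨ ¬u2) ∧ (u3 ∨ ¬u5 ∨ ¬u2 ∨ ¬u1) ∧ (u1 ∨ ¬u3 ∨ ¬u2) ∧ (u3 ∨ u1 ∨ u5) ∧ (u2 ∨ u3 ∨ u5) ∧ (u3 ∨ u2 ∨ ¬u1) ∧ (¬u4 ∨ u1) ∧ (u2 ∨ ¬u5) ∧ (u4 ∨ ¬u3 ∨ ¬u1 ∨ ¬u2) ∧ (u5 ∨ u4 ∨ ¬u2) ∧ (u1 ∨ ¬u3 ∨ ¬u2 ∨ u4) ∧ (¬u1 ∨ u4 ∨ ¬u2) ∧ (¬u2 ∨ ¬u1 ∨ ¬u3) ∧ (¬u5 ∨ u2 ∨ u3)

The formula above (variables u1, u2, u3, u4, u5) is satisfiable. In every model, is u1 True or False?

False

Suppose u1 = True.
The clause (u5) is unit, so u5 = True.
The clause (¬u2) is unit, so u2 = False.
Now (u2) is unsatisfied and unit — conflict.
So every satisfying assignment has u1 = False.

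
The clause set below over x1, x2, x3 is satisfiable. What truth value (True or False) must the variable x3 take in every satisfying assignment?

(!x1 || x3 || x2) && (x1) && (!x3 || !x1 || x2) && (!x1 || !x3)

False

Suppose x3 = true.
Unit clause (x1) forces x1 = true.
Now (!x1) is unsatisfied and unit — conflict.
So every satisfying assignment has x3 = False.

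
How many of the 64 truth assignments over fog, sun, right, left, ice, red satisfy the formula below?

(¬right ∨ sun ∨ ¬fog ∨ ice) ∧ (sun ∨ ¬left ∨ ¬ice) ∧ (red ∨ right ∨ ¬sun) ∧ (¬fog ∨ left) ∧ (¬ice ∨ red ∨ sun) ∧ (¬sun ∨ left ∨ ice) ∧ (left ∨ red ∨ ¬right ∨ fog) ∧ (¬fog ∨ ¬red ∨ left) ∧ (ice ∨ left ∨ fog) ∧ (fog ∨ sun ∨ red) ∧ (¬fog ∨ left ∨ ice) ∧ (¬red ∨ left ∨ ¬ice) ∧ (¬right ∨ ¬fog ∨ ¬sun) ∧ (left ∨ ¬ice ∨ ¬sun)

12

There are 2^6 = 64 truth assignments over (fog, sun, right, left, ice, red).
Split on ice. With ice = True, the clauses containing ice are satisfied and ¬ice drops from the rest; 4 of the 2^5 = 32 assignments to the other variables satisfy what remains.
With ice = False, by the same count on the reduced clause set, 8 assignments work.
(One model: fog=F, sun=F, right=F, left=T, ice=F, red=T.)
Total: 4 + 8 = 12.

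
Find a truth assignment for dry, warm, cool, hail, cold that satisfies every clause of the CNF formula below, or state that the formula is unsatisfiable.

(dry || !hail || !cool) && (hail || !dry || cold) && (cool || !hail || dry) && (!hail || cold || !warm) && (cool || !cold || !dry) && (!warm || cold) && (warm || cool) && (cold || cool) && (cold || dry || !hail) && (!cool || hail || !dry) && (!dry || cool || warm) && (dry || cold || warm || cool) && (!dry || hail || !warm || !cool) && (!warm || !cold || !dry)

Try warm = true.
The clause (cold) is unit, so cold = true.
The clause (!dry) is unit, so dry = false.
Try hail = false.
All clauses hold; cool can take either value.

dry ↦ false; warm ↦ true; cool ↦ false; hail ↦ false; cold ↦ true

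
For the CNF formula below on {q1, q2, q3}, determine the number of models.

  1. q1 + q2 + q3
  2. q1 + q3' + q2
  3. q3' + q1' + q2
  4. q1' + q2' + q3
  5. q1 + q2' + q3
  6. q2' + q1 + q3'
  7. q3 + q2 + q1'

There are 2^3 = 8 truth assignments over (q1, q2, q3).
Split on q1. With q1 = 1, the clauses containing q1 are satisfied and q1' drops from the rest; 1 of the 2^2 = 4 assignments to the other variables satisfy what remains.
With q1 = 0, by the same count on the reduced clause set, 0 assignments work.
Total: 1 + 0 = 1.

1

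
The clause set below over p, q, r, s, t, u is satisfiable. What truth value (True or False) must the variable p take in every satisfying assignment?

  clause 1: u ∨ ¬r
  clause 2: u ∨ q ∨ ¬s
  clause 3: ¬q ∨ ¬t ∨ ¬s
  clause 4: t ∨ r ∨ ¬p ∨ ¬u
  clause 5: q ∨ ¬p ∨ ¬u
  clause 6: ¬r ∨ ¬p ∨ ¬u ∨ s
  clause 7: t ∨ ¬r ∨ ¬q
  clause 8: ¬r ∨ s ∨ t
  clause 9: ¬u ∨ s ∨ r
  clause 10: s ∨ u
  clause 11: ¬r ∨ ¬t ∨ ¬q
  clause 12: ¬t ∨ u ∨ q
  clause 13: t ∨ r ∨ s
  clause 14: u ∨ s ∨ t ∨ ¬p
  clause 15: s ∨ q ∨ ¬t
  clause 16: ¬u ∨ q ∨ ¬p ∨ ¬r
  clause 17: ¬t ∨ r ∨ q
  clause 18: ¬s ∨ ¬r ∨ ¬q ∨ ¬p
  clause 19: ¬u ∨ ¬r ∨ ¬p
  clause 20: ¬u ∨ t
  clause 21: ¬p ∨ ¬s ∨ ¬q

False

Suppose p = True.
Suppose u = True.
Unit clause (q) forces q = True.
Unit clause (¬r) forces r = False.
Unit clause (t) forces t = True.
Unit clause (¬s) forces s = False.
That conflicts with the unit clause (s).
Undo u and try u = False.
Unit clause (¬r) forces r = False.
Unit clause (s) forces s = True.
Unit clause (q) forces q = True.
That conflicts with the unit clause (¬q).
Either choice for u ends in contradiction.
So every satisfying assignment has p = False.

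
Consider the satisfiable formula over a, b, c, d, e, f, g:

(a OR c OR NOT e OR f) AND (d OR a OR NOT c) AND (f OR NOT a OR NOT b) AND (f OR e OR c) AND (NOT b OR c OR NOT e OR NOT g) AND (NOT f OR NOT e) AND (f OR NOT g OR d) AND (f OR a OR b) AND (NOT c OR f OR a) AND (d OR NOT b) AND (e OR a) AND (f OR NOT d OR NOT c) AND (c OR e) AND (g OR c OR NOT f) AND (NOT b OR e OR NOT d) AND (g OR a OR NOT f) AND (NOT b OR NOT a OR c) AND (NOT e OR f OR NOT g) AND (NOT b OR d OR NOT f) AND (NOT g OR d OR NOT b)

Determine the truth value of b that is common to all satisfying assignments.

False

Suppose b = true.
The clause (d) is unit, so d = true.
The clause (e) is unit, so e = true.
The clause (NOT f) is unit, so f = false.
The clause (NOT a) is unit, so a = false.
The clause (c) is unit, so c = true.
But (NOT c) is also a unit clause — contradiction.
So every satisfying assignment has b = False.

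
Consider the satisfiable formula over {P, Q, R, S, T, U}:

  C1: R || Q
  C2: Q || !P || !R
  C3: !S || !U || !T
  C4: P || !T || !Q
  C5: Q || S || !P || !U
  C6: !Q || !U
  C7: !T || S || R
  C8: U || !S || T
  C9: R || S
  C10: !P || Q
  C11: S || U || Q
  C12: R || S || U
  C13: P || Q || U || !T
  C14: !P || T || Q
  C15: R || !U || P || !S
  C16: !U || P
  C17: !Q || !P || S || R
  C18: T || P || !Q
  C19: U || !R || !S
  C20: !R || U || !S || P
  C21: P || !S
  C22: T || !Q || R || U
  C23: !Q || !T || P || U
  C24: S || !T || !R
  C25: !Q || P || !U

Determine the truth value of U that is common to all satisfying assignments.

Suppose U = true.
The clause (!Q) is unit, so Q = false.
The clause (R) is unit, so R = true.
The clause (!P) is unit, so P = false.
Now (P) is unsatisfied and unit — conflict.
So every satisfying assignment has U = False.

False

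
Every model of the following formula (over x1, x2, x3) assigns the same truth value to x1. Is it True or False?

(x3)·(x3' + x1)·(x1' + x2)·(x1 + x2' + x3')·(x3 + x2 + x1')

True

Suppose x1 = 0.
(x3) alone gives x3 = 1.
That conflicts with the unit clause (x3').
So every satisfying assignment has x1 = True.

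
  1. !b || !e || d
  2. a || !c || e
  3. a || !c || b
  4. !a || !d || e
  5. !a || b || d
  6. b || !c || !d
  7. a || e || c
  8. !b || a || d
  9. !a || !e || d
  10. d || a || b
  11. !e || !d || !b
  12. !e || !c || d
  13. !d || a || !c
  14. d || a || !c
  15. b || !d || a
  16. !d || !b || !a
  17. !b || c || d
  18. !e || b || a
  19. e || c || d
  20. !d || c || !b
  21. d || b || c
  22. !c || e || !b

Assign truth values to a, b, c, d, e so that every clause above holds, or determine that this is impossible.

a ↦ true,  b ↦ false,  c ↦ false,  d ↦ true,  e ↦ true

Try b = false.
Try a = true.
Unit clause (d) forces d = true.
Unit clause (e) forces e = true.
Unit clause (!c) forces c = false.
This assignment satisfies each clause.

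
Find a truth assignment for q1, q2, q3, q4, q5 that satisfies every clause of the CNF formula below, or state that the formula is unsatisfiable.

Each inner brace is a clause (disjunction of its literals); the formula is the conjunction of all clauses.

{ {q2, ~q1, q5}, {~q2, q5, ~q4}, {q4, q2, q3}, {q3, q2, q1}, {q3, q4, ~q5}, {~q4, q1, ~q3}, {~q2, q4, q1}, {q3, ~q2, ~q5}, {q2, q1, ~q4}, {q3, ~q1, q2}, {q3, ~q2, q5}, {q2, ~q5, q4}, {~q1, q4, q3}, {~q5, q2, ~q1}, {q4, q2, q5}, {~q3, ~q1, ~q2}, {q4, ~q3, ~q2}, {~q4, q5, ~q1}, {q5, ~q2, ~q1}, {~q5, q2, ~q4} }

Case q2 = 1:
Case q5 = 1:
Unit clause (q3) forces q3 = 1.
Unit clause (~q1) forces q1 = 0.
Unit clause (~q4) forces q4 = 0.
But (q4) is also a unit clause — contradiction.
Undo q5 and try q5 = 0.
Unit clause (~q4) forces q4 = 0.
Unit clause (q1) forces q1 = 1.
But (~q1) is also a unit clause — contradiction.
Either choice for q5 ends in contradiction.
Undo q2 and try q2 = 0.
Case q1 = 0:
Unit clause (q3) forces q3 = 1.
Unit clause (~q4) forces q4 = 0.
Unit clause (~q5) forces q5 = 0.
But (q5) is also a unit clause — contradiction.
Undo q1 and try q1 = 1.
Unit clause (q5) forces q5 = 1.
But (~q5) is also a unit clause — contradiction.
Either choice for q1 ends in contradiction.
Either choice for q2 ends in contradiction.

UNSATISFIABLE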